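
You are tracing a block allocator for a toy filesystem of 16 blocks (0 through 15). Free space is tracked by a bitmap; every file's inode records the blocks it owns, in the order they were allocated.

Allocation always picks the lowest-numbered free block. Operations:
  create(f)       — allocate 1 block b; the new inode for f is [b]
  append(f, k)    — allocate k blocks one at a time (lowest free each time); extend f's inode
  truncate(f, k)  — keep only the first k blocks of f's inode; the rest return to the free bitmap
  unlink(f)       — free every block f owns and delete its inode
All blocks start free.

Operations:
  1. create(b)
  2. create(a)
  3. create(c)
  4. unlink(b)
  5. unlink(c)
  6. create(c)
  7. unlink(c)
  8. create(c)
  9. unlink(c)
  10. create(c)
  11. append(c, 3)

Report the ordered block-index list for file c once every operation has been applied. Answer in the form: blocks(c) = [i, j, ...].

after create(b) → b:[0]  free=[F...............]
after create(a) → a:[1], b:[0]  free=[FF..............]
after create(c) → a:[1], b:[0], c:[2]  free=[FFF.............]
after unlink(b) → a:[1], c:[2]  free=[.FF.............]
after unlink(c) → a:[1]  free=[.F..............]
after create(c) → a:[1], c:[0]  free=[FF..............]
after unlink(c) → a:[1]  free=[.F..............]
after create(c) → a:[1], c:[0]  free=[FF..............]
after unlink(c) → a:[1]  free=[.F..............]
after create(c) → a:[1], c:[0]  free=[FF..............]
after append(c, 3) → a:[1], c:[0, 2, 3, 4]  free=[FFFFF...........]

blocks(c) = [0, 2, 3, 4]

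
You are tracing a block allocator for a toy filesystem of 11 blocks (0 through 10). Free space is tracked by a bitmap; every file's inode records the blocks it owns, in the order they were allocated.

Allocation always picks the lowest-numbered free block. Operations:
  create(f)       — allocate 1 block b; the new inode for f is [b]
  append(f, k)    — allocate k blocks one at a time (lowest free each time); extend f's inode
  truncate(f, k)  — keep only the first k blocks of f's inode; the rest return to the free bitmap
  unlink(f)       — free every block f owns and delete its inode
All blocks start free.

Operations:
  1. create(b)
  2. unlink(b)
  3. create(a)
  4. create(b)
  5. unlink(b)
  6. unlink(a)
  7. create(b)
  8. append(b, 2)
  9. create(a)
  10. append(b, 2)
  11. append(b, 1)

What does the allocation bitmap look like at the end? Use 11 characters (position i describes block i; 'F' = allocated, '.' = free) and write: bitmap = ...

  1. create(b)  ⇒  F..........  {b→[0]}
  2. unlink(b)  ⇒  ...........  {}
  3. create(a)  ⇒  F..........  {a→[0]}
  4. create(b)  ⇒  FF.........  {a→[0]; b→[1]}
  5. unlink(b)  ⇒  F..........  {a→[0]}
  6. unlink(a)  ⇒  ...........  {}
  7. create(b)  ⇒  F..........  {b→[0]}
  8. append(b, 2)  ⇒  FFF........  {b→[0, 1, 2]}
  9. create(a)  ⇒  FFFF.......  {a→[3]; b→[0, 1, 2]}
  10. append(b, 2)  ⇒  FFFFFF.....  {a→[3]; b→[0, 1, 2, 4, 5]}
  11. append(b, 1)  ⇒  FFFFFFF....  {a→[3]; b→[0, 1, 2, 4, 5, 6]}

bitmap = FFFFFFF....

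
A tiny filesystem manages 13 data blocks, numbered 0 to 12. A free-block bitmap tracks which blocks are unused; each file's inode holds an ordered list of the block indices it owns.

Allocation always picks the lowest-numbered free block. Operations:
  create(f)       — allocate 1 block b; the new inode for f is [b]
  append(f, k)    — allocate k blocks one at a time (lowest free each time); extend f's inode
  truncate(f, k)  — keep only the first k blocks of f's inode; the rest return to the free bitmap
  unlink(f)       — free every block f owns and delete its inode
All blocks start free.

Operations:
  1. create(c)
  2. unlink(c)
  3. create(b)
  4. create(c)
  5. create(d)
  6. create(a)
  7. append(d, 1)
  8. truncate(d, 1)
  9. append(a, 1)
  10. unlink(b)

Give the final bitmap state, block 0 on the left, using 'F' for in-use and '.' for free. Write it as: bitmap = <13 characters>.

bitmap = .FFFF........

create(c): bitmap=F............ | c=[0]
unlink(c): bitmap=............. | 
create(b): bitmap=F............ | b=[0]
create(c): bitmap=FF........... | b=[0] c=[1]
create(d): bitmap=FFF.......... | b=[0] c=[1] d=[2]
create(a): bitmap=FFFF......... | a=[3] b=[0] c=[1] d=[2]
append(d, 1): bitmap=FFFFF........ | a=[3] b=[0] c=[1] d=[2, 4]
truncate(d, 1): bitmap=FFFF......... | a=[3] b=[0] c=[1] d=[2]
append(a, 1): bitmap=FFFFF........ | a=[3, 4] b=[0] c=[1] d=[2]
unlink(b): bitmap=.FFFF........ | a=[3, 4] c=[1] d=[2]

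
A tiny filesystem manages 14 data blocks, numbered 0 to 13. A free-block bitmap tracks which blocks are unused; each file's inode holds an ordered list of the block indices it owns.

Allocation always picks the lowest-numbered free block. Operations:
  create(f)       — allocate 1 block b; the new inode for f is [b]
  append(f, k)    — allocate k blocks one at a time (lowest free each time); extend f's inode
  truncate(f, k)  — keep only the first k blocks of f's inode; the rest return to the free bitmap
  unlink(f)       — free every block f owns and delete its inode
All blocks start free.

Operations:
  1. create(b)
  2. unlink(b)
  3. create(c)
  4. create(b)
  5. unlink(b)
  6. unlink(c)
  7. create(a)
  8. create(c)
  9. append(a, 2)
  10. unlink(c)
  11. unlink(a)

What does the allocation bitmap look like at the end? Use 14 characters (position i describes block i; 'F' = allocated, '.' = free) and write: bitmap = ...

bitmap = ..............

create(b): bitmap=F............. | b=[0]
unlink(b): bitmap=.............. | 
create(c): bitmap=F............. | c=[0]
create(b): bitmap=FF............ | b=[1] c=[0]
unlink(b): bitmap=F............. | c=[0]
unlink(c): bitmap=.............. | 
create(a): bitmap=F............. | a=[0]
create(c): bitmap=FF............ | a=[0] c=[1]
append(a, 2): bitmap=FFFF.......... | a=[0, 2, 3] c=[1]
unlink(c): bitmap=F.FF.......... | a=[0, 2, 3]
unlink(a): bitmap=.............. | 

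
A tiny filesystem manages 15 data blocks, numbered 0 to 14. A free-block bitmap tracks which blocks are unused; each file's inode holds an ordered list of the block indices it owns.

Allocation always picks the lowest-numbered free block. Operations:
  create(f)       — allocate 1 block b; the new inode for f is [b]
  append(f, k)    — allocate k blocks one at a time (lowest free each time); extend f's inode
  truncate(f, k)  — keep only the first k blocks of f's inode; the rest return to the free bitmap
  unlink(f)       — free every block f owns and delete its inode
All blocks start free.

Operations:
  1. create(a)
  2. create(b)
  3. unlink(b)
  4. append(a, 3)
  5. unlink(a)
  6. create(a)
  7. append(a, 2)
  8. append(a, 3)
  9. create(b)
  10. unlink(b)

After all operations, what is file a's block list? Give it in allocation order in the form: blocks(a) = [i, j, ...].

blocks(a) = [0, 1, 2, 3, 4, 5]

[1] create(a) — a=0 (map F..............)
[2] create(b) — a=0 b=1 (map FF.............)
[3] unlink(b) — a=0 (map F..............)
[4] append(a, 3) — a=0,1,2,3 (map FFFF...........)
[5] unlink(a) —  (map ...............)
[6] create(a) — a=0 (map F..............)
[7] append(a, 2) — a=0,1,2 (map FFF............)
[8] append(a, 3) — a=0,1,2,3,4,5 (map FFFFFF.........)
[9] create(b) — a=0,1,2,3,4,5 b=6 (map FFFFFFF........)
[10] unlink(b) — a=0,1,2,3,4,5 (map FFFFFF.........)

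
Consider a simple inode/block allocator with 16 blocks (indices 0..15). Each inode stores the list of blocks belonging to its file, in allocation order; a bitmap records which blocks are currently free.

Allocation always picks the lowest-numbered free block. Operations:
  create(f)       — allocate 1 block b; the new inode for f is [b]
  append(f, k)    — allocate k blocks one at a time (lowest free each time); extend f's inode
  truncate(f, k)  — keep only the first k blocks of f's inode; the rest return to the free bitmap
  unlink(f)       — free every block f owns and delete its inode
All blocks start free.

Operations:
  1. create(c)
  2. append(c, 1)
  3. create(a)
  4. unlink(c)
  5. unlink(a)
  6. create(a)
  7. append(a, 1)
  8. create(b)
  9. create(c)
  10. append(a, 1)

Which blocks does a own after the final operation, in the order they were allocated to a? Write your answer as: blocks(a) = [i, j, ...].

blocks(a) = [0, 1, 4]

create(c): bitmap=F............... | c=[0]
append(c, 1): bitmap=FF.............. | c=[0, 1]
create(a): bitmap=FFF............. | a=[2] c=[0, 1]
unlink(c): bitmap=..F............. | a=[2]
unlink(a): bitmap=................ | 
create(a): bitmap=F............... | a=[0]
append(a, 1): bitmap=FF.............. | a=[0, 1]
create(b): bitmap=FFF............. | a=[0, 1] b=[2]
create(c): bitmap=FFFF............ | a=[0, 1] b=[2] c=[3]
append(a, 1): bitmap=FFFFF........... | a=[0, 1, 4] b=[2] c=[3]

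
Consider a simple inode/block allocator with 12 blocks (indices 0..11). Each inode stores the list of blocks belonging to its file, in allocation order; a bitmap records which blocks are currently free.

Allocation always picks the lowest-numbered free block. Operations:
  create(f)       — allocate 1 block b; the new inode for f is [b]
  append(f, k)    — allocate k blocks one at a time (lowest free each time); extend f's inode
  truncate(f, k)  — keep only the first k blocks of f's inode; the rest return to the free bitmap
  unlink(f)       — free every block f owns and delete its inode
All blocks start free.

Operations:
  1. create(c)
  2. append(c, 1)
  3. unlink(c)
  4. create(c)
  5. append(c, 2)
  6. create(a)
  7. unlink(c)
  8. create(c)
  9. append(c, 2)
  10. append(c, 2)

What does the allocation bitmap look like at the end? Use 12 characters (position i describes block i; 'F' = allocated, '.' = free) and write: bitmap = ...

[1] create(c) — c=0 (map F...........)
[2] append(c, 1) — c=0,1 (map FF..........)
[3] unlink(c) —  (map ............)
[4] create(c) — c=0 (map F...........)
[5] append(c, 2) — c=0,1,2 (map FFF.........)
[6] create(a) — a=3 c=0,1,2 (map FFFF........)
[7] unlink(c) — a=3 (map ...F........)
[8] create(c) — a=3 c=0 (map F..F........)
[9] append(c, 2) — a=3 c=0,1,2 (map FFFF........)
[10] append(c, 2) — a=3 c=0,1,2,4,5 (map FFFFFF......)

bitmap = FFFFFF......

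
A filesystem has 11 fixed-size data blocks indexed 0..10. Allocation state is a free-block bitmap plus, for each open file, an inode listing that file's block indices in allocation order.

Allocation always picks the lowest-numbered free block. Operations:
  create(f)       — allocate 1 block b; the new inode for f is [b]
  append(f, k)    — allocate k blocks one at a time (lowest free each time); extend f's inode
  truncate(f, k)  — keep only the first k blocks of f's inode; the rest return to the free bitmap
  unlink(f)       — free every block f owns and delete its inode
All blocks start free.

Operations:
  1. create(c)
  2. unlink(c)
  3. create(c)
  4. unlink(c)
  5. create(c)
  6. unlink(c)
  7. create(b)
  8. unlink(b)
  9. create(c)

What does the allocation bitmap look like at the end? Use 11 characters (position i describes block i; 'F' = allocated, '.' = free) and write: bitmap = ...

bitmap = F..........

  1. create(c)  ⇒  F..........  {c→[0]}
  2. unlink(c)  ⇒  ...........  {}
  3. create(c)  ⇒  F..........  {c→[0]}
  4. unlink(c)  ⇒  ...........  {}
  5. create(c)  ⇒  F..........  {c→[0]}
  6. unlink(c)  ⇒  ...........  {}
  7. create(b)  ⇒  F..........  {b→[0]}
  8. unlink(b)  ⇒  ...........  {}
  9. create(c)  ⇒  F..........  {c→[0]}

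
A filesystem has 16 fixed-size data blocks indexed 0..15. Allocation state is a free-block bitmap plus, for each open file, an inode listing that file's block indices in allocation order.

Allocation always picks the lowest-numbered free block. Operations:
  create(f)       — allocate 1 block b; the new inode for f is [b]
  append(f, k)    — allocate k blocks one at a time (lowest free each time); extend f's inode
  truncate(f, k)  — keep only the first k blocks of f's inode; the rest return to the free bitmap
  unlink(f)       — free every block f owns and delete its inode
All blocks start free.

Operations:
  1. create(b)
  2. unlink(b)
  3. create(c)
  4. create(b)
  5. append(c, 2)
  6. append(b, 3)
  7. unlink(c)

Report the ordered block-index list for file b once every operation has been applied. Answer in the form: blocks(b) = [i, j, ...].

[1] create(b) — b=0 (map F...............)
[2] unlink(b) —  (map ................)
[3] create(c) — c=0 (map F...............)
[4] create(b) — b=1 c=0 (map FF..............)
[5] append(c, 2) — b=1 c=0,2,3 (map FFFF............)
[6] append(b, 3) — b=1,4,5,6 c=0,2,3 (map FFFFFFF.........)
[7] unlink(c) — b=1,4,5,6 (map .F..FFF.........)

blocks(b) = [1, 4, 5, 6]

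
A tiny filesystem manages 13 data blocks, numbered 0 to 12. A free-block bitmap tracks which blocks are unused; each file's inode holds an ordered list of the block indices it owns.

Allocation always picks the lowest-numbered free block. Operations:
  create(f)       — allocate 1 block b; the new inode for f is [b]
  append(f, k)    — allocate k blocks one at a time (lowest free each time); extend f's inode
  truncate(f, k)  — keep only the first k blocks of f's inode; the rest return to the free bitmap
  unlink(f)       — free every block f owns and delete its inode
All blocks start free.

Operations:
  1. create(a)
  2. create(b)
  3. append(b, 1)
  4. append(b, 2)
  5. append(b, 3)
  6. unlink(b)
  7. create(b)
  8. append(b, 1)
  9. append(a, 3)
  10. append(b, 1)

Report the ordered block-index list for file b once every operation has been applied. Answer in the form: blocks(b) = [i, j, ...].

  1. create(a)  ⇒  F............  {a→[0]}
  2. create(b)  ⇒  FF...........  {a→[0]; b→[1]}
  3. append(b, 1)  ⇒  FFF..........  {a→[0]; b→[1, 2]}
  4. append(b, 2)  ⇒  FFFFF........  {a→[0]; b→[1, 2, 3, 4]}
  5. append(b, 3)  ⇒  FFFFFFFF.....  {a→[0]; b→[1, 2, 3, 4, 5, 6, 7]}
  6. unlink(b)  ⇒  F............  {a→[0]}
  7. create(b)  ⇒  FF...........  {a→[0]; b→[1]}
  8. append(b, 1)  ⇒  FFF..........  {a→[0]; b→[1, 2]}
  9. append(a, 3)  ⇒  FFFFFF.......  {a→[0, 3, 4, 5]; b→[1, 2]}
  10. append(b, 1)  ⇒  FFFFFFF......  {a→[0, 3, 4, 5]; b→[1, 2, 6]}

blocks(b) = [1, 2, 6]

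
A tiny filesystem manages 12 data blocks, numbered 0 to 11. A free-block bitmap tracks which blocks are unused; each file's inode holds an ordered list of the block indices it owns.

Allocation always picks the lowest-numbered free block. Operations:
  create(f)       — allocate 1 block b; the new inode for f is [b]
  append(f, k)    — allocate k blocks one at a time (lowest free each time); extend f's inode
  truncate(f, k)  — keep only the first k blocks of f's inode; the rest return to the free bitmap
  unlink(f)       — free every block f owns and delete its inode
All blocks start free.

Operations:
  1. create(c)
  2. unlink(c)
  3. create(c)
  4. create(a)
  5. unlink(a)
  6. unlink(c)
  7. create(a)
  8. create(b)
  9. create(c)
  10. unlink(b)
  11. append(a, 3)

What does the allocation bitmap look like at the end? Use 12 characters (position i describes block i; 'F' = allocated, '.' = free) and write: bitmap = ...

bitmap = FFFFF.......

after create(c) → c:[0]  free=[F...........]
after unlink(c) →   free=[............]
after create(c) → c:[0]  free=[F...........]
after create(a) → a:[1], c:[0]  free=[FF..........]
after unlink(a) → c:[0]  free=[F...........]
after unlink(c) →   free=[............]
after create(a) → a:[0]  free=[F...........]
after create(b) → a:[0], b:[1]  free=[FF..........]
after create(c) → a:[0], b:[1], c:[2]  free=[FFF.........]
after unlink(b) → a:[0], c:[2]  free=[F.F.........]
after append(a, 3) → a:[0, 1, 3, 4], c:[2]  free=[FFFFF.......]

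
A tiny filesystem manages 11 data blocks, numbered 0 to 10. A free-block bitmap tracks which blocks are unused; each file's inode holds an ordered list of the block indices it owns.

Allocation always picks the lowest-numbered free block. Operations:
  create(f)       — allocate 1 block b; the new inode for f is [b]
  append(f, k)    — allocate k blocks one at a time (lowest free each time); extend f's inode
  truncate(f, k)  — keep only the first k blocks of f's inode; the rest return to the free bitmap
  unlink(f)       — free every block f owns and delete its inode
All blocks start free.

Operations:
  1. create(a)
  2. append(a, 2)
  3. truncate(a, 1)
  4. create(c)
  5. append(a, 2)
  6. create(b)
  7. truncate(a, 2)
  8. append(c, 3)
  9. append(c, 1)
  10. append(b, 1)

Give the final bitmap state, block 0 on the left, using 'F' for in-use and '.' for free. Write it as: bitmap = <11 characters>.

after create(a) → a:[0]  free=[F..........]
after append(a, 2) → a:[0, 1, 2]  free=[FFF........]
after truncate(a, 1) → a:[0]  free=[F..........]
after create(c) → a:[0], c:[1]  free=[FF.........]
after append(a, 2) → a:[0, 2, 3], c:[1]  free=[FFFF.......]
after create(b) → a:[0, 2, 3], b:[4], c:[1]  free=[FFFFF......]
after truncate(a, 2) → a:[0, 2], b:[4], c:[1]  free=[FFF.F......]
after append(c, 3) → a:[0, 2], b:[4], c:[1, 3, 5, 6]  free=[FFFFFFF....]
after append(c, 1) → a:[0, 2], b:[4], c:[1, 3, 5, 6, 7]  free=[FFFFFFFF...]
after append(b, 1) → a:[0, 2], b:[4, 8], c:[1, 3, 5, 6, 7]  free=[FFFFFFFFF..]

bitmap = FFFFFFFFF..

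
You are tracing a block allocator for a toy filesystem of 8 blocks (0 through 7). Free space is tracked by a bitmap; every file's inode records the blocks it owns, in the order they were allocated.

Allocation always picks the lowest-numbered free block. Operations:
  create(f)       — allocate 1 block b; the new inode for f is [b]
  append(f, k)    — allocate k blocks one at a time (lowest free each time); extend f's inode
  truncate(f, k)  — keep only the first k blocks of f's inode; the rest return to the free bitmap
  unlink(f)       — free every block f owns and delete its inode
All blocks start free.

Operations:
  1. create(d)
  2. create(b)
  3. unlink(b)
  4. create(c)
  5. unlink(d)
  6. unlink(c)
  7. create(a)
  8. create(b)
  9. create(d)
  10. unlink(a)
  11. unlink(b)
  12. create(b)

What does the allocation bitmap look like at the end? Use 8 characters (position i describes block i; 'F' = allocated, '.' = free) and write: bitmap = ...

create(d): bitmap=F....... | d=[0]
create(b): bitmap=FF...... | b=[1] d=[0]
unlink(b): bitmap=F....... | d=[0]
create(c): bitmap=FF...... | c=[1] d=[0]
unlink(d): bitmap=.F...... | c=[1]
unlink(c): bitmap=........ | 
create(a): bitmap=F....... | a=[0]
create(b): bitmap=FF...... | a=[0] b=[1]
create(d): bitmap=FFF..... | a=[0] b=[1] d=[2]
unlink(a): bitmap=.FF..... | b=[1] d=[2]
unlink(b): bitmap=..F..... | d=[2]
create(b): bitmap=F.F..... | b=[0] d=[2]

bitmap = F.F.....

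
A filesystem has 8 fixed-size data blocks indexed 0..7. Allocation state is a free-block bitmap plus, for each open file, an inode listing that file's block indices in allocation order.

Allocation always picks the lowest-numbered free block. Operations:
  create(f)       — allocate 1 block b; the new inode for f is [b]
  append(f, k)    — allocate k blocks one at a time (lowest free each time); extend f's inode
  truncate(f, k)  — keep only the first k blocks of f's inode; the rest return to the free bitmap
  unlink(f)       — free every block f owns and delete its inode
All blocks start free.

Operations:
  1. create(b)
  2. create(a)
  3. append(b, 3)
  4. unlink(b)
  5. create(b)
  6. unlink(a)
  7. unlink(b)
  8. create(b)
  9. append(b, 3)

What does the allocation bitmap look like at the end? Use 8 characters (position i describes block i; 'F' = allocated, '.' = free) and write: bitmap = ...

bitmap = FFFF....

[1] create(b) — b=0 (map F.......)
[2] create(a) — a=1 b=0 (map FF......)
[3] append(b, 3) — a=1 b=0,2,3,4 (map FFFFF...)
[4] unlink(b) — a=1 (map .F......)
[5] create(b) — a=1 b=0 (map FF......)
[6] unlink(a) — b=0 (map F.......)
[7] unlink(b) —  (map ........)
[8] create(b) — b=0 (map F.......)
[9] append(b, 3) — b=0,1,2,3 (map FFFF....)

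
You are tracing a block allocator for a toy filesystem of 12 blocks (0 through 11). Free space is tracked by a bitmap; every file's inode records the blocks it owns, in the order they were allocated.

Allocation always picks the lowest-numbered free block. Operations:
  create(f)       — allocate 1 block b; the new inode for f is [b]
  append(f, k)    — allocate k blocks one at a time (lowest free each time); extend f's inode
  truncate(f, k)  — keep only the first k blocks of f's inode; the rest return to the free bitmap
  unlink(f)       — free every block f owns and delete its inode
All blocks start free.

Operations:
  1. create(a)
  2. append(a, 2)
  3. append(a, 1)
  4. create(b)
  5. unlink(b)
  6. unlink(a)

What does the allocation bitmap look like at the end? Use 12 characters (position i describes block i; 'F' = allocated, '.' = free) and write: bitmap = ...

after create(a) → a:[0]  free=[F...........]
after append(a, 2) → a:[0, 1, 2]  free=[FFF.........]
after append(a, 1) → a:[0, 1, 2, 3]  free=[FFFF........]
after create(b) → a:[0, 1, 2, 3], b:[4]  free=[FFFFF.......]
after unlink(b) → a:[0, 1, 2, 3]  free=[FFFF........]
after unlink(a) →   free=[............]

bitmap = ............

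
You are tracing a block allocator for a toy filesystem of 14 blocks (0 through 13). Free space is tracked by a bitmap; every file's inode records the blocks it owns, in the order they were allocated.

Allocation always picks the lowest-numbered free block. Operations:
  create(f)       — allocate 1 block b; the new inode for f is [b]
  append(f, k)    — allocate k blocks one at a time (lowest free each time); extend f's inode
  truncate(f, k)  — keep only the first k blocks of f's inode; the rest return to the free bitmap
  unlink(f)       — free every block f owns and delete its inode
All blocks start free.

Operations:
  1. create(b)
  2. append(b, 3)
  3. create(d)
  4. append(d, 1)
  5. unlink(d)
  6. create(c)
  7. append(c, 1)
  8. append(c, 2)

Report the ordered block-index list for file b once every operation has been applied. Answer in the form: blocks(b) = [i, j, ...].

blocks(b) = [0, 1, 2, 3]

after create(b) → b:[0]  free=[F.............]
after append(b, 3) → b:[0, 1, 2, 3]  free=[FFFF..........]
after create(d) → b:[0, 1, 2, 3], d:[4]  free=[FFFFF.........]
after append(d, 1) → b:[0, 1, 2, 3], d:[4, 5]  free=[FFFFFF........]
after unlink(d) → b:[0, 1, 2, 3]  free=[FFFF..........]
after create(c) → b:[0, 1, 2, 3], c:[4]  free=[FFFFF.........]
after append(c, 1) → b:[0, 1, 2, 3], c:[4, 5]  free=[FFFFFF........]
after append(c, 2) → b:[0, 1, 2, 3], c:[4, 5, 6, 7]  free=[FFFFFFFF......]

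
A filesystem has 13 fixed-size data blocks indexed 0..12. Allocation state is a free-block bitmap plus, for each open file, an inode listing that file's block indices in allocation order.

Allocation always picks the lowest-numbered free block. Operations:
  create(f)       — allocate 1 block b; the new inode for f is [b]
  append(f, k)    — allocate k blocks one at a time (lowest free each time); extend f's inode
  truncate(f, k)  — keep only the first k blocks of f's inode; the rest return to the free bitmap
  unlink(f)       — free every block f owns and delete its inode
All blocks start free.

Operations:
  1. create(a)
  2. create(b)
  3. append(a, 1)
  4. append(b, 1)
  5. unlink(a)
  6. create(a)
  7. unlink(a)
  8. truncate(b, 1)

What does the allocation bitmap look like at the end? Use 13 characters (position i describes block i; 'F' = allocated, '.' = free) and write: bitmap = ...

after create(a) → a:[0]  free=[F............]
after create(b) → a:[0], b:[1]  free=[FF...........]
after append(a, 1) → a:[0, 2], b:[1]  free=[FFF..........]
after append(b, 1) → a:[0, 2], b:[1, 3]  free=[FFFF.........]
after unlink(a) → b:[1, 3]  free=[.F.F.........]
after create(a) → a:[0], b:[1, 3]  free=[FF.F.........]
after unlink(a) → b:[1, 3]  free=[.F.F.........]
after truncate(b, 1) → b:[1]  free=[.F...........]

bitmap = .F...........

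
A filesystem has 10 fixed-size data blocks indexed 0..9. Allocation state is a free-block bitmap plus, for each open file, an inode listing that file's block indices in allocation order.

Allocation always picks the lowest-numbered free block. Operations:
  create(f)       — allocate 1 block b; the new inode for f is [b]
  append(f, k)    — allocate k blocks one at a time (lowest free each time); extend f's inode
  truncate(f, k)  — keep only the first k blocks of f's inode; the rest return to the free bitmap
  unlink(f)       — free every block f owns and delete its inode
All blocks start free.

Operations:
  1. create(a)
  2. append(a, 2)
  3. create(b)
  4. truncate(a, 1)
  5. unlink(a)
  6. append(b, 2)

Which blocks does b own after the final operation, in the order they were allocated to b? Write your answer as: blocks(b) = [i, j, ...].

  1. create(a)  ⇒  F.........  {a→[0]}
  2. append(a, 2)  ⇒  FFF.......  {a→[0, 1, 2]}
  3. create(b)  ⇒  FFFF......  {a→[0, 1, 2]; b→[3]}
  4. truncate(a, 1)  ⇒  F..F......  {a→[0]; b→[3]}
  5. unlink(a)  ⇒  ...F......  {b→[3]}
  6. append(b, 2)  ⇒  FF.F......  {b→[3, 0, 1]}

blocks(b) = [3, 0, 1]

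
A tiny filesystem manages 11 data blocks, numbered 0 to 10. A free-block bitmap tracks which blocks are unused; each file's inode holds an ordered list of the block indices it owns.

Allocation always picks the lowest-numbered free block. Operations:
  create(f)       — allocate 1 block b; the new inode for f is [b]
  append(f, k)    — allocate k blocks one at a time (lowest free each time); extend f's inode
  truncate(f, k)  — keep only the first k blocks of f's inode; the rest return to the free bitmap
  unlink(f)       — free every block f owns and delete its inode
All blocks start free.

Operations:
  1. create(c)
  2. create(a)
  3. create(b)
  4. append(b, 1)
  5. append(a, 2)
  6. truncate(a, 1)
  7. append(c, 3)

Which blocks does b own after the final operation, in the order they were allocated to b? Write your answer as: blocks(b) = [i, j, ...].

blocks(b) = [2, 3]

[1] create(c) — c=0 (map F..........)
[2] create(a) — a=1 c=0 (map FF.........)
[3] create(b) — a=1 b=2 c=0 (map FFF........)
[4] append(b, 1) — a=1 b=2,3 c=0 (map FFFF.......)
[5] append(a, 2) — a=1,4,5 b=2,3 c=0 (map FFFFFF.....)
[6] truncate(a, 1) — a=1 b=2,3 c=0 (map FFFF.......)
[7] append(c, 3) — a=1 b=2,3 c=0,4,5,6 (map FFFFFFF....)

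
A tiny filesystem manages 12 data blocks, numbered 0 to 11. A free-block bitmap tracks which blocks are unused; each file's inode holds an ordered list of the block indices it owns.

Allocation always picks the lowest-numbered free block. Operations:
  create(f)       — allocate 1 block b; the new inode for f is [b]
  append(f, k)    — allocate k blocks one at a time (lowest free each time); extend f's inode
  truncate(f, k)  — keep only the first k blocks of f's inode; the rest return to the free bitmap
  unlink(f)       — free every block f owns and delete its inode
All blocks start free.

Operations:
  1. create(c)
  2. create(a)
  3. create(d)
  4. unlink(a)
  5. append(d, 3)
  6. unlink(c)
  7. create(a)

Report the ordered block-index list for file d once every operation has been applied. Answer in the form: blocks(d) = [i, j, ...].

blocks(d) = [2, 1, 3, 4]

create(c): bitmap=F........... | c=[0]
create(a): bitmap=FF.......... | a=[1] c=[0]
create(d): bitmap=FFF......... | a=[1] c=[0] d=[2]
unlink(a): bitmap=F.F......... | c=[0] d=[2]
append(d, 3): bitmap=FFFFF....... | c=[0] d=[2, 1, 3, 4]
unlink(c): bitmap=.FFFF....... | d=[2, 1, 3, 4]
create(a): bitmap=FFFFF....... | a=[0] d=[2, 1, 3, 4]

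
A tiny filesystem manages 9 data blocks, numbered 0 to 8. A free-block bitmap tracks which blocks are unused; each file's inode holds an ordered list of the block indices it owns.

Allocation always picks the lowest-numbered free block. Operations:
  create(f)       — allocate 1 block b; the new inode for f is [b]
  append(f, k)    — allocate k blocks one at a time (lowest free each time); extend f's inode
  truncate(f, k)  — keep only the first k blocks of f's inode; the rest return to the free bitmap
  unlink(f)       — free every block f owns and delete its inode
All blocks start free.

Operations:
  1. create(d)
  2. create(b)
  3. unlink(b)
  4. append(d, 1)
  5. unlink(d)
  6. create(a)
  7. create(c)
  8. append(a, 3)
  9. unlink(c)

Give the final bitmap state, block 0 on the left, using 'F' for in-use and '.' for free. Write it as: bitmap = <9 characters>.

bitmap = F.FFF....

  1. create(d)  ⇒  F........  {d→[0]}
  2. create(b)  ⇒  FF.......  {b→[1]; d→[0]}
  3. unlink(b)  ⇒  F........  {d→[0]}
  4. append(d, 1)  ⇒  FF.......  {d→[0, 1]}
  5. unlink(d)  ⇒  .........  {}
  6. create(a)  ⇒  F........  {a→[0]}
  7. create(c)  ⇒  FF.......  {a→[0]; c→[1]}
  8. append(a, 3)  ⇒  FFFFF....  {a→[0, 2, 3, 4]; c→[1]}
  9. unlink(c)  ⇒  F.FFF....  {a→[0, 2, 3, 4]}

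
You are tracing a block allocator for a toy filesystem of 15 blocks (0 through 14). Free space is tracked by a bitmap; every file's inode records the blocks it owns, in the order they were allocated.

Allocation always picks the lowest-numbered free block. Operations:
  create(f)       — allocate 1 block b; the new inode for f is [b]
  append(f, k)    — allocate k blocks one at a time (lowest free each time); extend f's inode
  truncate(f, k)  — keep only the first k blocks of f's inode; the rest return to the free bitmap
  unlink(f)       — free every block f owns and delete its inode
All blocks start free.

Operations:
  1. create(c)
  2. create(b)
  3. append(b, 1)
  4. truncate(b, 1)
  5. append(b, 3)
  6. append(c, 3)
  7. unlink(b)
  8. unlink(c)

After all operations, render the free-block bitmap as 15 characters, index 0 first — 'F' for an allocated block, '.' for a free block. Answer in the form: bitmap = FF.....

after create(c) → c:[0]  free=[F..............]
after create(b) → b:[1], c:[0]  free=[FF.............]
after append(b, 1) → b:[1, 2], c:[0]  free=[FFF............]
after truncate(b, 1) → b:[1], c:[0]  free=[FF.............]
after append(b, 3) → b:[1, 2, 3, 4], c:[0]  free=[FFFFF..........]
after append(c, 3) → b:[1, 2, 3, 4], c:[0, 5, 6, 7]  free=[FFFFFFFF.......]
after unlink(b) → c:[0, 5, 6, 7]  free=[F....FFF.......]
after unlink(c) →   free=[...............]

bitmap = ...............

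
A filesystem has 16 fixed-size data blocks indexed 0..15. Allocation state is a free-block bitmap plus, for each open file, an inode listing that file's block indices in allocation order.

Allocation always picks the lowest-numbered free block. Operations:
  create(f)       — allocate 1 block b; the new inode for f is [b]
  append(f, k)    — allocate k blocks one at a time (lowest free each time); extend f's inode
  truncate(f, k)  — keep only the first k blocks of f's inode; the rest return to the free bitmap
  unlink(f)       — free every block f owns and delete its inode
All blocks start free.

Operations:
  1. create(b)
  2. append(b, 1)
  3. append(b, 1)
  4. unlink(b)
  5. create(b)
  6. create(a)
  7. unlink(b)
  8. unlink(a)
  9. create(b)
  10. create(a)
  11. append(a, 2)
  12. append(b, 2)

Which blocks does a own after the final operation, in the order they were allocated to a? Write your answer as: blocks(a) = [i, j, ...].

blocks(a) = [1, 2, 3]

create(b): bitmap=F............... | b=[0]
append(b, 1): bitmap=FF.............. | b=[0, 1]
append(b, 1): bitmap=FFF............. | b=[0, 1, 2]
unlink(b): bitmap=................ | 
create(b): bitmap=F............... | b=[0]
create(a): bitmap=FF.............. | a=[1] b=[0]
unlink(b): bitmap=.F.............. | a=[1]
unlink(a): bitmap=................ | 
create(b): bitmap=F............... | b=[0]
create(a): bitmap=FF.............. | a=[1] b=[0]
append(a, 2): bitmap=FFFF............ | a=[1, 2, 3] b=[0]
append(b, 2): bitmap=FFFFFF.......... | a=[1, 2, 3] b=[0, 4, 5]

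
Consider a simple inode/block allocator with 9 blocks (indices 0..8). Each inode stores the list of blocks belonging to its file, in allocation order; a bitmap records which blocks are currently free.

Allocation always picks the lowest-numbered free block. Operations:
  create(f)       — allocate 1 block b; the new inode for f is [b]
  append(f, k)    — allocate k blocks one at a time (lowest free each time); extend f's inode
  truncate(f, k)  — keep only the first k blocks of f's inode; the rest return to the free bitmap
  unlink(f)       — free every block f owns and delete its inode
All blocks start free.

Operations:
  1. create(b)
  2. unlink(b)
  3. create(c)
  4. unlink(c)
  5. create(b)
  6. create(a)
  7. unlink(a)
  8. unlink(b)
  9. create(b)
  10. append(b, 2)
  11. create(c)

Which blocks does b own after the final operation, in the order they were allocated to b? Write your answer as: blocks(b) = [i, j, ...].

blocks(b) = [0, 1, 2]

[1] create(b) — b=0 (map F........)
[2] unlink(b) —  (map .........)
[3] create(c) — c=0 (map F........)
[4] unlink(c) —  (map .........)
[5] create(b) — b=0 (map F........)
[6] create(a) — a=1 b=0 (map FF.......)
[7] unlink(a) — b=0 (map F........)
[8] unlink(b) —  (map .........)
[9] create(b) — b=0 (map F........)
[10] append(b, 2) — b=0,1,2 (map FFF......)
[11] create(c) — b=0,1,2 c=3 (map FFFF.....)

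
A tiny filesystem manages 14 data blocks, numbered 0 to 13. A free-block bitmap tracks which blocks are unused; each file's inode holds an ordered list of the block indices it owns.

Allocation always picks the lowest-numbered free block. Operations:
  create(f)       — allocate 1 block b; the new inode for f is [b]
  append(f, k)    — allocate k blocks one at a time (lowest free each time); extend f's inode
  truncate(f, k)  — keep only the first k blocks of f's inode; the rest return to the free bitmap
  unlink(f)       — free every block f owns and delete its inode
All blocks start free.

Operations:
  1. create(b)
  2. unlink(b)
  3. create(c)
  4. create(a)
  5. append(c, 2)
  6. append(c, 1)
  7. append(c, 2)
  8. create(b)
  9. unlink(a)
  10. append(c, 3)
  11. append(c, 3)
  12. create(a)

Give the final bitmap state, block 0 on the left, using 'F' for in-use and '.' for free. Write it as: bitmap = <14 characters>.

[1] create(b) — b=0 (map F.............)
[2] unlink(b) —  (map ..............)
[3] create(c) — c=0 (map F.............)
[4] create(a) — a=1 c=0 (map FF............)
[5] append(c, 2) — a=1 c=0,2,3 (map FFFF..........)
[6] append(c, 1) — a=1 c=0,2,3,4 (map FFFFF.........)
[7] append(c, 2) — a=1 c=0,2,3,4,5,6 (map FFFFFFF.......)
[8] create(b) — a=1 b=7 c=0,2,3,4,5,6 (map FFFFFFFF......)
[9] unlink(a) — b=7 c=0,2,3,4,5,6 (map F.FFFFFF......)
[10] append(c, 3) — b=7 c=0,2,3,4,5,6,1,8,9 (map FFFFFFFFFF....)
[11] append(c, 3) — b=7 c=0,2,3,4,5,6,1,8,9,10,11,12 (map FFFFFFFFFFFFF.)
[12] create(a) — a=13 b=7 c=0,2,3,4,5,6,1,8,9,10,11,12 (map FFFFFFFFFFFFFF)

bitmap = FFFFFFFFFFFFFF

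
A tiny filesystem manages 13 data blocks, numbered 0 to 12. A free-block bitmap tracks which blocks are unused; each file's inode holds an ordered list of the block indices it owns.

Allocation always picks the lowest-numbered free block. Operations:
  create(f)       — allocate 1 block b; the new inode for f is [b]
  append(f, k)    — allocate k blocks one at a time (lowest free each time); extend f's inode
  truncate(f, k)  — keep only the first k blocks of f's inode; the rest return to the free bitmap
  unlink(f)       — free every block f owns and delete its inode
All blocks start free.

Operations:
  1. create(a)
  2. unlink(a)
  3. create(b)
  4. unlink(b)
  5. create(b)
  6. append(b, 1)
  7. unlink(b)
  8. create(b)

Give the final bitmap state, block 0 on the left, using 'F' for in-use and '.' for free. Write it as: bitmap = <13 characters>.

bitmap = F............

  1. create(a)  ⇒  F............  {a→[0]}
  2. unlink(a)  ⇒  .............  {}
  3. create(b)  ⇒  F............  {b→[0]}
  4. unlink(b)  ⇒  .............  {}
  5. create(b)  ⇒  F............  {b→[0]}
  6. append(b, 1)  ⇒  FF...........  {b→[0, 1]}
  7. unlink(b)  ⇒  .............  {}
  8. create(b)  ⇒  F............  {b→[0]}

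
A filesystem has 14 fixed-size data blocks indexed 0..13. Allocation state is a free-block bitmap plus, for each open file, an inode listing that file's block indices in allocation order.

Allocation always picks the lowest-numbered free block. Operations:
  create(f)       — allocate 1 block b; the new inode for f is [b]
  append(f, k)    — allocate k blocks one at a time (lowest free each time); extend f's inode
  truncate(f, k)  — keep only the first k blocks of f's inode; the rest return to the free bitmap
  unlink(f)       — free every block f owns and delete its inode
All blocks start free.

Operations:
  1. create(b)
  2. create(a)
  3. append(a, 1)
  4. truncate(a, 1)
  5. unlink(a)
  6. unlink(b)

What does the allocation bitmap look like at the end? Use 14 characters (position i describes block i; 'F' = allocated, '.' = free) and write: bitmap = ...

create(b): bitmap=F............. | b=[0]
create(a): bitmap=FF............ | a=[1] b=[0]
append(a, 1): bitmap=FFF........... | a=[1, 2] b=[0]
truncate(a, 1): bitmap=FF............ | a=[1] b=[0]
unlink(a): bitmap=F............. | b=[0]
unlink(b): bitmap=.............. | 

bitmap = ..............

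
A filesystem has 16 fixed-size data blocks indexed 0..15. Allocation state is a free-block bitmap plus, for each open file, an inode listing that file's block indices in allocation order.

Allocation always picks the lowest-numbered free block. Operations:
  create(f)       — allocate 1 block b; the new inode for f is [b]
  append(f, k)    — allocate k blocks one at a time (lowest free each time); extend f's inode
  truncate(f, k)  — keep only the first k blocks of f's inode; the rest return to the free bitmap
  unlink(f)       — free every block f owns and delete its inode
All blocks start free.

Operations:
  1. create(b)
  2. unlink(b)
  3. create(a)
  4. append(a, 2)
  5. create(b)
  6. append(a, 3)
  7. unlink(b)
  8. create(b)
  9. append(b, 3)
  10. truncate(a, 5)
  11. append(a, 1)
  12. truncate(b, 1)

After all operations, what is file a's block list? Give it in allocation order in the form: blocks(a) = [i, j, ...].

  1. create(b)  ⇒  F...............  {b→[0]}
  2. unlink(b)  ⇒  ................  {}
  3. create(a)  ⇒  F...............  {a→[0]}
  4. append(a, 2)  ⇒  FFF.............  {a→[0, 1, 2]}
  5. create(b)  ⇒  FFFF............  {a→[0, 1, 2]; b→[3]}
  6. append(a, 3)  ⇒  FFFFFFF.........  {a→[0, 1, 2, 4, 5, 6]; b→[3]}
  7. unlink(b)  ⇒  FFF.FFF.........  {a→[0, 1, 2, 4, 5, 6]}
  8. create(b)  ⇒  FFFFFFF.........  {a→[0, 1, 2, 4, 5, 6]; b→[3]}
  9. append(b, 3)  ⇒  FFFFFFFFFF......  {a→[0, 1, 2, 4, 5, 6]; b→[3, 7, 8, 9]}
  10. truncate(a, 5)  ⇒  FFFFFF.FFF......  {a→[0, 1, 2, 4, 5]; b→[3, 7, 8, 9]}
  11. append(a, 1)  ⇒  FFFFFFFFFF......  {a→[0, 1, 2, 4, 5, 6]; b→[3, 7, 8, 9]}
  12. truncate(b, 1)  ⇒  FFFFFFF.........  {a→[0, 1, 2, 4, 5, 6]; b→[3]}

blocks(a) = [0, 1, 2, 4, 5, 6]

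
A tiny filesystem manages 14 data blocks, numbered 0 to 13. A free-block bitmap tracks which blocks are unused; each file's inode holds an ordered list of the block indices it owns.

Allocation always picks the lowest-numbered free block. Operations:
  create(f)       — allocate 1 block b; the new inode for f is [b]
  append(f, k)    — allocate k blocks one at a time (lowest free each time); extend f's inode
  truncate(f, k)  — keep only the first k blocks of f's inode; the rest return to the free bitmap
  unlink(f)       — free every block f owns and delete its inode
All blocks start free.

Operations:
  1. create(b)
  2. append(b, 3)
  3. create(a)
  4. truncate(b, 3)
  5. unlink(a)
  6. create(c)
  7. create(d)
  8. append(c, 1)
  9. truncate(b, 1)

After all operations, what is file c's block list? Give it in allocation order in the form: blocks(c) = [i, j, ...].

blocks(c) = [3, 5]

after create(b) → b:[0]  free=[F.............]
after append(b, 3) → b:[0, 1, 2, 3]  free=[FFFF..........]
after create(a) → a:[4], b:[0, 1, 2, 3]  free=[FFFFF.........]
after truncate(b, 3) → a:[4], b:[0, 1, 2]  free=[FFF.F.........]
after unlink(a) → b:[0, 1, 2]  free=[FFF...........]
after create(c) → b:[0, 1, 2], c:[3]  free=[FFFF..........]
after create(d) → b:[0, 1, 2], c:[3], d:[4]  free=[FFFFF.........]
after append(c, 1) → b:[0, 1, 2], c:[3, 5], d:[4]  free=[FFFFFF........]
after truncate(b, 1) → b:[0], c:[3, 5], d:[4]  free=[F..FFF........]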